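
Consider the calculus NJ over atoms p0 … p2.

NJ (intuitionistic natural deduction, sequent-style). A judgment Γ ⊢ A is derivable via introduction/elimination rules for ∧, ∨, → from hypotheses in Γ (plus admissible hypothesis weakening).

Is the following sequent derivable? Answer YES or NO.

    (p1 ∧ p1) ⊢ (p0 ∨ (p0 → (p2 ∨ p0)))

Derivation (root first):
[∨I₂] (p1 ∧ p1) ⊢ (p0 ∨ (p0 → (p2 ∨ p0)))
  [Wk] (p1 ∧ p1) ⊢ (p0 → (p2 ∨ p0))
    [→I]  ⊢ (p0 → (p2 ∨ p0))
      [∨I₂] p0 ⊢ (p2 ∨ p0)
        [Ax] p0 ⊢ p0

Result: YES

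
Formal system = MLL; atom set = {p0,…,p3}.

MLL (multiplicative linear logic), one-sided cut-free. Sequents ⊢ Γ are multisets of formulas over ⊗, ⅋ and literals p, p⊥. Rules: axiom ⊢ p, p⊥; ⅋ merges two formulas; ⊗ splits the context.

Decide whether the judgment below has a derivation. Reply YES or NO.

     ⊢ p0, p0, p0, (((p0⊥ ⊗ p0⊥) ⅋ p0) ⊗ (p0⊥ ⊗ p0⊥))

Derivation trace:
[⊗]  ⊢ p0, p0, p0, (((p0⊥ ⊗ p0⊥) ⅋ p0) ⊗ (p0⊥ ⊗ p0⊥))
  [⅋]  ⊢ p0, ((p0⊥ ⊗ p0⊥) ⅋ p0)
    [⊗]  ⊢ p0, p0, (p0⊥ ⊗ p0⊥)
      [Ax]  ⊢ p0, p0⊥
      [Ax]  ⊢ p0, p0⊥
  [⊗]  ⊢ p0, p0, (p0⊥ ⊗ p0⊥)
    [Ax]  ⊢ p0, p0⊥
    [Ax]  ⊢ p0, p0⊥

Result: YES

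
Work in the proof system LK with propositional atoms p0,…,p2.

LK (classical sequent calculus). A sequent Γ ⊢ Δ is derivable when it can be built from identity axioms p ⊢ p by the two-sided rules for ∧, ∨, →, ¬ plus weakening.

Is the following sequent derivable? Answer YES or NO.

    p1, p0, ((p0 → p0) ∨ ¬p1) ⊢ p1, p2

Proof tree:
[∨L] p1, p0, ((p0 → p0) ∨ ¬p1) ⊢ p1, p2
  [→L] p1, p0, (p0 → p0) ⊢ p1
    [Ax] p0 ⊢ p0
    [WL] p1, p0 ⊢ p1
      [Ax] p1 ⊢ p1
  [WR] p1, ¬p1 ⊢ p2
    [¬L] p1, ¬p1 ⊢ 
      [Ax] p1 ⊢ p1

Result: YES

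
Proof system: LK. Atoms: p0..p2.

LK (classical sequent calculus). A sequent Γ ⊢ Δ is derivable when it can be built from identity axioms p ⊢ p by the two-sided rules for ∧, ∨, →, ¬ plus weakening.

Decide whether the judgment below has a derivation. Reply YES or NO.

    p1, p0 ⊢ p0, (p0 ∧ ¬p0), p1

Proof tree:
[WR] p1, p0 ⊢ p0, (p0 ∧ ¬p0), p1
  [∧R] p1, p0 ⊢ p0, (p0 ∧ ¬p0)
    [Ax] p0 ⊢ p0
    [WL] p1 ⊢ p0, ¬p0
      [¬R]  ⊢ p0, ¬p0
        [Ax] p0 ⊢ p0

Result: YES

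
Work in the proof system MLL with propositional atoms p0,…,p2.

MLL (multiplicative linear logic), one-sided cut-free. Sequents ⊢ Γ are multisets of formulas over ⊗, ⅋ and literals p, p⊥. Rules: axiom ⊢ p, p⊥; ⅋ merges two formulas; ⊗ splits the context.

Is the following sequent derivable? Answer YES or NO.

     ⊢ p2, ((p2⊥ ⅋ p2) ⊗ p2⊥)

Derivation (root first):
[⊗]  ⊢ p2, ((p2⊥ ⅋ p2) ⊗ p2⊥)
  [⅋]  ⊢ (p2⊥ ⅋ p2)
    [Ax]  ⊢ p2, p2⊥
  [Ax]  ⊢ p2, p2⊥

Result: YES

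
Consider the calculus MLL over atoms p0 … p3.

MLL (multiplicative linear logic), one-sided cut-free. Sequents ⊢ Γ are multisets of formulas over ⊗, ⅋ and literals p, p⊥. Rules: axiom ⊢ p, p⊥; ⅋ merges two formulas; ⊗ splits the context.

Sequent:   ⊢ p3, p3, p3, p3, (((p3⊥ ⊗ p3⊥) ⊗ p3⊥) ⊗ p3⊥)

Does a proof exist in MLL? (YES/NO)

Derivation trace:
[⊗]  ⊢ p3, p3, p3, p3, (((p3⊥ ⊗ p3⊥) ⊗ p3⊥) ⊗ p3⊥)
  [⊗]  ⊢ p3, p3, p3, ((p3⊥ ⊗ p3⊥) ⊗ p3⊥)
    [⊗]  ⊢ p3, p3, (p3⊥ ⊗ p3⊥)
      [Ax]  ⊢ p3, p3⊥
      [Ax]  ⊢ p3, p3⊥
    [Ax]  ⊢ p3, p3⊥
  [Ax]  ⊢ p3, p3⊥

Result: YES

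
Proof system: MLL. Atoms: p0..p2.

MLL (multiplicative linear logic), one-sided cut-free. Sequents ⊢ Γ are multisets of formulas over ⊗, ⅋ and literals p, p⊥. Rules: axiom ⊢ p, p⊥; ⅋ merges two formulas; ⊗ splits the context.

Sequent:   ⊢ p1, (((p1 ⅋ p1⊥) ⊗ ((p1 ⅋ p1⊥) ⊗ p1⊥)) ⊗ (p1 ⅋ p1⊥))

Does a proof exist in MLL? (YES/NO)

Derivation trace:
[⊗]  ⊢ p1, (((p1 ⅋ p1⊥) ⊗ ((p1 ⅋ p1⊥) ⊗ p1⊥)) ⊗ (p1 ⅋ p1⊥))
  [⊗]  ⊢ p1, ((p1 ⅋ p1⊥) ⊗ ((p1 ⅋ p1⊥) ⊗ p1⊥))
    [⅋]  ⊢ (p1 ⅋ p1⊥)
      [Ax]  ⊢ p1, p1⊥
    [⊗]  ⊢ p1, ((p1 ⅋ p1⊥) ⊗ p1⊥)
      [⅋]  ⊢ (p1 ⅋ p1⊥)
        [Ax]  ⊢ p1, p1⊥
      [Ax]  ⊢ p1, p1⊥
  [⅋]  ⊢ (p1 ⅋ p1⊥)
    [Ax]  ⊢ p1, p1⊥

Result: YES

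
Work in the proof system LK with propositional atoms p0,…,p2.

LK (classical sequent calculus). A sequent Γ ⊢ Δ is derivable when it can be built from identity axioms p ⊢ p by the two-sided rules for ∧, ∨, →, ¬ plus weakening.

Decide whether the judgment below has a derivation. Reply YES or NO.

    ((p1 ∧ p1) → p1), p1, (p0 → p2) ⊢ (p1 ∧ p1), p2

Derivation trace:
[→L] ((p1 ∧ p1) → p1), p1, (p0 → p2) ⊢ (p1 ∧ p1), p2
  [WR] p1, ((p1 ∧ p1) → p1) ⊢ (p1 ∧ p1), p0
    [→L] p1, ((p1 ∧ p1) → p1) ⊢ (p1 ∧ p1)
      [∧R] p1 ⊢ (p1 ∧ p1)
        [Ax] p1 ⊢ p1
        [Ax] p1 ⊢ p1
      [∧R] p1 ⊢ (p1 ∧ p1)
        [Ax] p1 ⊢ p1
        [Ax] p1 ⊢ p1
  [Ax] p2 ⊢ p2

Result: YES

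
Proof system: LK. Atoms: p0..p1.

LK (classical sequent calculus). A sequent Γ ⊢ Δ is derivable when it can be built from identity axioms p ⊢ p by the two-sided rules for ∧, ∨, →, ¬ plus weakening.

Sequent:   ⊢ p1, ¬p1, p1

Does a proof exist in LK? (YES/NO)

Proof tree:
[WR]  ⊢ p1, ¬p1, p1
  [¬R]  ⊢ p1, ¬p1
    [Ax] p1 ⊢ p1

Result: YES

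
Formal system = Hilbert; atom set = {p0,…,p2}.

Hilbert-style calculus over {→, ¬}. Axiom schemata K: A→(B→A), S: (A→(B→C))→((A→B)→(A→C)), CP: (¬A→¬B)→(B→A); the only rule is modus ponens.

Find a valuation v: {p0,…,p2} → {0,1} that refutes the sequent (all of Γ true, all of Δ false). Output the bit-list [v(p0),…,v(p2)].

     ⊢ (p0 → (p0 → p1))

Enumerate valuations to refute Γ ⊢ Δ:
  v=000: Γ:[] Δ:[(p0 → (p0 → p1))=T] refutes=False
  v=001: Γ:[] Δ:[(p0 → (p0 → p1))=T] refutes=False
  v=010: Γ:[] Δ:[(p0 → (p0 → p1))=T] refutes=False
  v=011: Γ:[] Δ:[(p0 → (p0 → p1))=T] refutes=False
  v=100: Γ:[] Δ:[(p0 → (p0 → p1))=F] refutes=True  ← countermodel

Result: [1, 0, 0]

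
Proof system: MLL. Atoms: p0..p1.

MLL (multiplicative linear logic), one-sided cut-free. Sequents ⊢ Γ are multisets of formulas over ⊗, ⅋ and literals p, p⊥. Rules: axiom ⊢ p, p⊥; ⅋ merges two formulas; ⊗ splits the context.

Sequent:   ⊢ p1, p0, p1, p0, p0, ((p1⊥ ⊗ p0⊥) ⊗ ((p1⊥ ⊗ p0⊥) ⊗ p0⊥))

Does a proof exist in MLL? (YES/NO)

Proof tree:
[⊗]  ⊢ p1, p0, p1, p0, p0, ((p1⊥ ⊗ p0⊥) ⊗ ((p1⊥ ⊗ p0⊥) ⊗ p0⊥))
  [⊗]  ⊢ p1, p0, (p1⊥ ⊗ p0⊥)
    [Ax]  ⊢ p1, p1⊥
    [Ax]  ⊢ p0, p0⊥
  [⊗]  ⊢ p1, p0, p0, ((p1⊥ ⊗ p0⊥) ⊗ p0⊥)
    [⊗]  ⊢ p1, p0, (p1⊥ ⊗ p0⊥)
      [Ax]  ⊢ p1, p1⊥
      [Ax]  ⊢ p0, p0⊥
    [Ax]  ⊢ p0, p0⊥

Result: YES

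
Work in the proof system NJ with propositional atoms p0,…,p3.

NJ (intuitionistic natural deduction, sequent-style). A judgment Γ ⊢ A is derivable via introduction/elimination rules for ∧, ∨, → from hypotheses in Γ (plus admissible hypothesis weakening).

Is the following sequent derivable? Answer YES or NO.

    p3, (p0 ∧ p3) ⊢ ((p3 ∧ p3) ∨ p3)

Proof tree:
[Wk] p3, (p0 ∧ p3) ⊢ ((p3 ∧ p3) ∨ p3)
  [∨I₁] p3 ⊢ ((p3 ∧ p3) ∨ p3)
    [∧I] p3 ⊢ (p3 ∧ p3)
      [Ax] p3 ⊢ p3
      [Ax] p3 ⊢ p3

Result: YES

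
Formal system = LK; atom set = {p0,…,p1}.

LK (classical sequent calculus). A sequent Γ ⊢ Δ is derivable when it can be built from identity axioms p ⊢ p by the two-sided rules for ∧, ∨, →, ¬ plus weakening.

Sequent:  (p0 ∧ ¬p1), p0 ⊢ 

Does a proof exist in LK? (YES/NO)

Search for a countermodel by truth-table:
  v=00: Γ:[(p0 ∧ ¬p1)=F, p0=F] Δ:[] refutes=False
  v=01: Γ:[(p0 ∧ ¬p1)=F, p0=F] Δ:[] refutes=False
  v=10: Γ:[(p0 ∧ ¬p1)=T, p0=T] Δ:[] refutes=True  ← countermodel

Result: NO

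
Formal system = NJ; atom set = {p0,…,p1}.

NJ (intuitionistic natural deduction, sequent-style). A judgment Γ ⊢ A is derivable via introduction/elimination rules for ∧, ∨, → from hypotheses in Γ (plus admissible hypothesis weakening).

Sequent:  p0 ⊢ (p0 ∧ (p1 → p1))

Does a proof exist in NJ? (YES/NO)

Derivation trace:
[∧I] p0 ⊢ (p0 ∧ (p1 → p1))
  [Ax] p0 ⊢ p0
  [→I]  ⊢ (p1 → p1)
    [Ax] p1 ⊢ p1

Result: YES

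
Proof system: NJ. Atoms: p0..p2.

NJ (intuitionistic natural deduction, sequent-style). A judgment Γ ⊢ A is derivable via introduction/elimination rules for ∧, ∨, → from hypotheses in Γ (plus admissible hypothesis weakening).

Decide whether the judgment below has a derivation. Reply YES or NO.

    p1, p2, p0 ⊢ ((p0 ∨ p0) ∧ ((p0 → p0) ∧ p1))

Proof tree:
[∧I] p1, p2, p0 ⊢ ((p0 ∨ p0) ∧ ((p0 → p0) ∧ p1))
  [∨I₁] p0, p0, p2 ⊢ (p0 ∨ p0)
    [Wk] p0, p0, p2 ⊢ p0
      [Wk] p0, p0 ⊢ p0
        [Ax] p0 ⊢ p0
  [∧I] p1, p0 ⊢ ((p0 → p0) ∧ p1)
    [→I] p0 ⊢ (p0 → p0)
      [Wk] p0, p0 ⊢ p0
        [Ax] p0 ⊢ p0
    [Wk] p1, p0 ⊢ p1
      [Ax] p1 ⊢ p1

Result: YES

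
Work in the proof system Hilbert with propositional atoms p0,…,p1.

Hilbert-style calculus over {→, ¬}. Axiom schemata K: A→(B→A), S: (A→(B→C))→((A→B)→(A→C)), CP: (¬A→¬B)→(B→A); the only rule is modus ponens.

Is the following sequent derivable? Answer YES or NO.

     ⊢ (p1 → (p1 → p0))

Search for a countermodel by truth-table:
  v=00: Γ:[] Δ:[(p1 → (p1 → p0))=T] refutes=False
  v=01: Γ:[] Δ:[(p1 → (p1 → p0))=F] refutes=True  ← countermodel

Result: NO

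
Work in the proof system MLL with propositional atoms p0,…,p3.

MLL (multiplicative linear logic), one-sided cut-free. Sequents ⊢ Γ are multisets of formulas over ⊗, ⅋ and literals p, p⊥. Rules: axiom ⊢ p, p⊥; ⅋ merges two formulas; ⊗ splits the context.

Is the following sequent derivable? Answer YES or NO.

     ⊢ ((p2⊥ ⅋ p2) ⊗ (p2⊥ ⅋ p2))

Derivation (root first):
[⊗]  ⊢ ((p2⊥ ⅋ p2) ⊗ (p2⊥ ⅋ p2))
  [⅋]  ⊢ (p2⊥ ⅋ p2)
    [Ax]  ⊢ p2, p2⊥
  [⅋]  ⊢ (p2⊥ ⅋ p2)
    [Ax]  ⊢ p2, p2⊥

Result: YES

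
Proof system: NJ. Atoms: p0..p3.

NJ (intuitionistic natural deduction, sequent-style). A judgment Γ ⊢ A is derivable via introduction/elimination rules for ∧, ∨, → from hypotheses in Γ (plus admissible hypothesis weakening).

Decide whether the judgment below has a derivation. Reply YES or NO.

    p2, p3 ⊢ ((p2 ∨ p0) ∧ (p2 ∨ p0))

Proof tree:
[∧I] p2, p3 ⊢ ((p2 ∨ p0) ∧ (p2 ∨ p0))
  [∨I₁] p2, p3 ⊢ (p2 ∨ p0)
    [Wk] p2, p3 ⊢ p2
      [Ax] p2 ⊢ p2
  [∨I₁] p2, p3 ⊢ (p2 ∨ p0)
    [Wk] p2, p3 ⊢ p2
      [Ax] p2 ⊢ p2

Result: YES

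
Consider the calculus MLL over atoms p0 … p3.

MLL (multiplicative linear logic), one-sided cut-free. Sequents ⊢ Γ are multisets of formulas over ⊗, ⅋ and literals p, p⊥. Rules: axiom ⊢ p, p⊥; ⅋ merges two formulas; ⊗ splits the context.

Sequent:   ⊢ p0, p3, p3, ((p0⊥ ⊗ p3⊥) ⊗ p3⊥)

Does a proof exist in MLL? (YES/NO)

Derivation (root first):
[⊗]  ⊢ p0, p3, p3, ((p0⊥ ⊗ p3⊥) ⊗ p3⊥)
  [⊗]  ⊢ p0, p3, (p0⊥ ⊗ p3⊥)
    [Ax]  ⊢ p0, p0⊥
    [Ax]  ⊢ p3, p3⊥
  [Ax]  ⊢ p3, p3⊥

Result: YES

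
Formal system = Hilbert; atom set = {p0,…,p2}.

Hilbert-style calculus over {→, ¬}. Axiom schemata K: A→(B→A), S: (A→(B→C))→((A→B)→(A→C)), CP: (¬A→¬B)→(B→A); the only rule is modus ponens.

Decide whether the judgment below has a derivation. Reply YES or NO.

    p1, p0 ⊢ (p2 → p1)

Derivation trace:
[MP] p1, p0 ⊢ (p2 → p1)
  [K]  ⊢ (p1 → (p2 → p1))
  [MP] p1, p0 ⊢ p1
    [MP] p1 ⊢ (p0 → p1)
      [K]  ⊢ (p1 → (p0 → p1))
      [Hyp] p1 ⊢ p1
    [Hyp] p0 ⊢ p0

Result: YES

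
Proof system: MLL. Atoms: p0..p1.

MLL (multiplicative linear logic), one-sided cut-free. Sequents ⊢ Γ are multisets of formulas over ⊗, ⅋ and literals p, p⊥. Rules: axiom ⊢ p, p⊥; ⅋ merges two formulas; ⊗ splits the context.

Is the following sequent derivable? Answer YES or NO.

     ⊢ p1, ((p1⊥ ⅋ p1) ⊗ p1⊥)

Derivation trace:
[⊗]  ⊢ p1, ((p1⊥ ⅋ p1) ⊗ p1⊥)
  [⅋]  ⊢ (p1⊥ ⅋ p1)
    [Ax]  ⊢ p1, p1⊥
  [Ax]  ⊢ p1, p1⊥

Result: YES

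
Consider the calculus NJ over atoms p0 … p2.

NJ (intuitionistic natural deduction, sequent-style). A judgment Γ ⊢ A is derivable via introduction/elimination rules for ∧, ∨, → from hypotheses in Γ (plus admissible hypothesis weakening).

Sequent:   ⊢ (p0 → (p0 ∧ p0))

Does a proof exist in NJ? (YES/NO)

Derivation (root first):
[→I]  ⊢ (p0 → (p0 ∧ p0))
  [∧I] p0 ⊢ (p0 ∧ p0)
    [Ax] p0 ⊢ p0
    [Ax] p0 ⊢ p0

Result: YES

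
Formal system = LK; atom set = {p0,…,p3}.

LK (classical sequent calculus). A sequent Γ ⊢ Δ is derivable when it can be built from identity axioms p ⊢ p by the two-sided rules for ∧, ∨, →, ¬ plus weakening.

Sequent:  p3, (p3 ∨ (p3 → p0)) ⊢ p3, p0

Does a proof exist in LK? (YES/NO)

Derivation trace:
[∨L] p3, (p3 ∨ (p3 → p0)) ⊢ p3, p0
  [Ax] p3 ⊢ p3
  [→L] p3, (p3 → p0) ⊢ p0
    [Ax] p3 ⊢ p3
    [Ax] p0 ⊢ p0

Result: YES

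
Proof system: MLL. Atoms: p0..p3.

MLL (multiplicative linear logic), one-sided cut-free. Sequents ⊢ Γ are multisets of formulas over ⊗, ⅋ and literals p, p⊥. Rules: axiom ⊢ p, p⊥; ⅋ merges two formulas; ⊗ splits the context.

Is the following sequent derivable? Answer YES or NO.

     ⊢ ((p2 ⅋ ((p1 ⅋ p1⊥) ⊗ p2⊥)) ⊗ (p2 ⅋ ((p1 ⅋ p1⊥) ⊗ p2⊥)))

Derivation (root first):
[⊗]  ⊢ ((p2 ⅋ ((p1 ⅋ p1⊥) ⊗ p2⊥)) ⊗ (p2 ⅋ ((p1 ⅋ p1⊥) ⊗ p2⊥)))
  [⅋]  ⊢ (p2 ⅋ ((p1 ⅋ p1⊥) ⊗ p2⊥))
    [⊗]  ⊢ p2, ((p1 ⅋ p1⊥) ⊗ p2⊥)
      [⅋]  ⊢ (p1 ⅋ p1⊥)
        [Ax]  ⊢ p1, p1⊥
      [Ax]  ⊢ p2, p2⊥
  [⅋]  ⊢ (p2 ⅋ ((p1 ⅋ p1⊥) ⊗ p2⊥))
    [⊗]  ⊢ p2, ((p1 ⅋ p1⊥) ⊗ p2⊥)
      [⅋]  ⊢ (p1 ⅋ p1⊥)
        [Ax]  ⊢ p1, p1⊥
      [Ax]  ⊢ p2, p2⊥

Result: YES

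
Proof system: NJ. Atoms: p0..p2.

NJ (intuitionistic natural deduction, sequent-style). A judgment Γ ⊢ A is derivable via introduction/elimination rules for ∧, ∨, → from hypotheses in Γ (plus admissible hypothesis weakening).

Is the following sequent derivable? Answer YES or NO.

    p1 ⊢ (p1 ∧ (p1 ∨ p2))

Derivation trace:
[∧I] p1 ⊢ (p1 ∧ (p1 ∨ p2))
  [Ax] p1 ⊢ p1
  [∨I₁] p1 ⊢ (p1 ∨ p2)
    [Ax] p1 ⊢ p1

Result: YES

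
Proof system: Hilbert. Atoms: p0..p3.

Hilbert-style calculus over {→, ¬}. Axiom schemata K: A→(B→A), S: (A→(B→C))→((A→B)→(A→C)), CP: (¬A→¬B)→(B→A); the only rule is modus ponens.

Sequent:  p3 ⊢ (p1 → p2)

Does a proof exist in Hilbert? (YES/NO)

Search for a countermodel by truth-table:
  v=0000: Γ:[p3=F] Δ:[(p1 → p2)=T] refutes=False
  v=0001: Γ:[p3=T] Δ:[(p1 → p2)=T] refutes=False
  v=0010: Γ:[p3=F] Δ:[(p1 → p2)=T] refutes=False
  v=0011: Γ:[p3=T] Δ:[(p1 → p2)=T] refutes=False
  v=0100: Γ:[p3=F] Δ:[(p1 → p2)=F] refutes=False
  v=0101: Γ:[p3=T] Δ:[(p1 → p2)=F] refutes=True  ← countermodel

Result: NO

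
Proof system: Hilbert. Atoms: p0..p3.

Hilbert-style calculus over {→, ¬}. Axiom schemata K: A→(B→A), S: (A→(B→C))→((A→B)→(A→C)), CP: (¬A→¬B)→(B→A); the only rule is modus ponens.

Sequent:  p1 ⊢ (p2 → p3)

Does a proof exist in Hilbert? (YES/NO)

Truth-table refutation:
  v=0000: Γ:[p1=F] Δ:[(p2 → p3)=T] refutes=False
  v=0001: Γ:[p1=F] Δ:[(p2 → p3)=T] refutes=False
  v=0010: Γ:[p1=F] Δ:[(p2 → p3)=F] refutes=False
  v=0011: Γ:[p1=F] Δ:[(p2 → p3)=T] refutes=False
  v=0100: Γ:[p1=T] Δ:[(p2 → p3)=T] refutes=False
  v=0101: Γ:[p1=T] Δ:[(p2 → p3)=T] refutes=False
  v=0110: Γ:[p1=T] Δ:[(p2 → p3)=F] refutes=True  ← countermodel

Result: NO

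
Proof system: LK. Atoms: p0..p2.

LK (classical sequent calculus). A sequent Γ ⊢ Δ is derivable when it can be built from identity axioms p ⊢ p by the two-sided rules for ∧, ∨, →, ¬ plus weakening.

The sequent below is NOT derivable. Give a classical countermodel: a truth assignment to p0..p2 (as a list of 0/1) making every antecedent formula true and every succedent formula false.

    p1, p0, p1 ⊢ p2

Truth-table refutation:
  v=000: Γ:[p1=F, p0=F, p1=F] Δ:[p2=F] refutes=False
  v=001: Γ:[p1=F, p0=F, p1=F] Δ:[p2=T] refutes=False
  v=010: Γ:[p1=T, p0=F, p1=T] Δ:[p2=F] refutes=False
  v=011: Γ:[p1=T, p0=F, p1=T] Δ:[p2=T] refutes=False
  v=100: Γ:[p1=F, p0=T, p1=F] Δ:[p2=F] refutes=False
  v=101: Γ:[p1=F, p0=T, p1=F] Δ:[p2=T] refutes=False
  v=110: Γ:[p1=T, p0=T, p1=T] Δ:[p2=F] refutes=True  ← countermodel

Result: [1, 1, 0]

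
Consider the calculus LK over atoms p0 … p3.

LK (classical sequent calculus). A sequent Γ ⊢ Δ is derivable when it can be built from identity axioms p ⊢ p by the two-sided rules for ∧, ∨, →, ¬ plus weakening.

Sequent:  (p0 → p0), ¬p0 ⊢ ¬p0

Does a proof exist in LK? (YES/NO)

Derivation trace:
[¬R] (p0 → p0), ¬p0 ⊢ ¬p0
  [¬L] p0, (p0 → p0), ¬p0 ⊢ 
    [→L] p0, (p0 → p0) ⊢ p0
      [Ax] p0 ⊢ p0
      [Ax] p0 ⊢ p0

Result: YES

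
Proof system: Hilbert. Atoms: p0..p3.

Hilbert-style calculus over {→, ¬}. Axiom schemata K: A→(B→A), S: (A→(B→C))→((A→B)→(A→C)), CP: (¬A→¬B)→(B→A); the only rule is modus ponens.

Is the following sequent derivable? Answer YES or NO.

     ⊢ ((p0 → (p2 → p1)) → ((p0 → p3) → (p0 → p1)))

Search for a countermodel by truth-table:
  v=0000: Γ:[] Δ:[((p0 → (p2 → p1)) → ((p0 → p3) → (p0 → p1)))=T] refutes=False
  v=0001: Γ:[] Δ:[((p0 → (p2 → p1)) → ((p0 → p3) → (p0 → p1)))=T] refutes=False
  v=0010: Γ:[] Δ:[((p0 → (p2 → p1)) → ((p0 → p3) → (p0 → p1)))=T] refutes=False
  v=0011: Γ:[] Δ:[((p0 → (p2 → p1)) → ((p0 → p3) → (p0 → p1)))=T] refutes=False
  v=0100: Γ:[] Δ:[((p0 → (p2 → p1)) → ((p0 → p3) → (p0 → p1)))=T] refutes=False
  v=0101: Γ:[] Δ:[((p0 → (p2 → p1)) → ((p0 → p3) → (p0 → p1)))=T] refutes=False
  v=0110: Γ:[] Δ:[((p0 → (p2 → p1)) → ((p0 → p3) → (p0 → p1)))=T] refutes=False
  v=0111: Γ:[] Δ:[((p0 → (p2 → p1)) → ((p0 → p3) → (p0 → p1)))=T] refutes=False
  v=1000: Γ:[] Δ:[((p0 → (p2 → p1)) → ((p0 → p3) → (p0 → p1)))=T] refutes=False
  v=1001: Γ:[] Δ:[((p0 → (p2 → p1)) → ((p0 → p3) → (p0 → p1)))=F] refutes=True  ← countermodel

Result: NO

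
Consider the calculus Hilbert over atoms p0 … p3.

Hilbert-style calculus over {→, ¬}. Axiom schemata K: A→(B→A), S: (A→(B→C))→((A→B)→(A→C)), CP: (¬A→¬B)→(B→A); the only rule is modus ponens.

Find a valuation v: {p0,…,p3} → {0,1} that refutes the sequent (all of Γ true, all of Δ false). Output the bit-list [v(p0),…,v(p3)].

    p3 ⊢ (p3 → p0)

Search for a countermodel by truth-table:
  v=0000: Γ:[p3=F] Δ:[(p3 → p0)=T] refutes=False
  v=0001: Γ:[p3=T] Δ:[(p3 → p0)=F] refutes=True  ← countermodel

Result: [0, 0, 0, 1]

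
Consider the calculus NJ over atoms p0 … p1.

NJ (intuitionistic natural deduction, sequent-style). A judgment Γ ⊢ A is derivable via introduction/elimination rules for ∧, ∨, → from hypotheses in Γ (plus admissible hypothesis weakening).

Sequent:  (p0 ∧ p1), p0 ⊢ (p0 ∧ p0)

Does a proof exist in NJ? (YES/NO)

Derivation (root first):
[∧I] (p0 ∧ p1), p0 ⊢ (p0 ∧ p0)
  [Ax] p0 ⊢ p0
  [Wk] p0, (p0 ∧ p1) ⊢ p0
    [Ax] p0 ⊢ p0

Result: YES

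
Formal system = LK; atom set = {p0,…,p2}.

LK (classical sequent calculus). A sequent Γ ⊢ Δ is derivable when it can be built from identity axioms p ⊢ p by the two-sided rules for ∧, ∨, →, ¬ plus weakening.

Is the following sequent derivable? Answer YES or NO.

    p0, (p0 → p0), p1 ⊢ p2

Search for a countermodel by truth-table:
  v=000: Γ:[p0=F, (p0 → p0)=T, p1=F] Δ:[p2=F] refutes=False
  v=001: Γ:[p0=F, (p0 → p0)=T, p1=F] Δ:[p2=T] refutes=False
  v=010: Γ:[p0=F, (p0 → p0)=T, p1=T] Δ:[p2=F] refutes=False
  v=011: Γ:[p0=F, (p0 → p0)=T, p1=T] Δ:[p2=T] refutes=False
  v=100: Γ:[p0=T, (p0 → p0)=T, p1=F] Δ:[p2=F] refutes=False
  v=101: Γ:[p0=T, (p0 → p0)=T, p1=F] Δ:[p2=T] refutes=False
  v=110: Γ:[p0=T, (p0 → p0)=T, p1=T] Δ:[p2=F] refutes=True  ← countermodel

Result: NO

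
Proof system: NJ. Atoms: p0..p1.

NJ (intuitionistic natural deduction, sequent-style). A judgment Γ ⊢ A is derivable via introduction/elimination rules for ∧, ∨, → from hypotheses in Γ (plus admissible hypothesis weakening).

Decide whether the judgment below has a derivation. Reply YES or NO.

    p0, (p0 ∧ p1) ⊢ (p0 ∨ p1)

Derivation trace:
[∨I₁] p0, (p0 ∧ p1) ⊢ (p0 ∨ p1)
  [Wk] p0, (p0 ∧ p1) ⊢ p0
    [Ax] p0 ⊢ p0

Result: YES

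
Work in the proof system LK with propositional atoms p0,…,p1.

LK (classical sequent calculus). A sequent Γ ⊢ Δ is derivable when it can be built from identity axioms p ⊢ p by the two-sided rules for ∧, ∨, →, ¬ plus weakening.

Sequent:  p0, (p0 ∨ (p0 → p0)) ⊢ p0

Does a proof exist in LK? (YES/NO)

Proof tree:
[∨L] p0, (p0 ∨ (p0 → p0)) ⊢ p0
  [Ax] p0 ⊢ p0
  [→L] p0, (p0 → p0) ⊢ p0
    [Ax] p0 ⊢ p0
    [Ax] p0 ⊢ p0

Result: YES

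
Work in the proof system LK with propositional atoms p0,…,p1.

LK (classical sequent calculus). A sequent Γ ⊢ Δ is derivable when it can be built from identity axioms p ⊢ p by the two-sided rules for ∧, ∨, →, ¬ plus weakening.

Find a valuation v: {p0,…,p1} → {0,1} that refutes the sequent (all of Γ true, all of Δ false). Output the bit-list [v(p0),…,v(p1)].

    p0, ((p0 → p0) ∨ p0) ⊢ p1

Truth-table refutation:
  v=00: Γ:[p0=F, ((p0 → p0) ∨ p0)=T] Δ:[p1=F] refutes=False
  v=01: Γ:[p0=F, ((p0 → p0) ∨ p0)=T] Δ:[p1=T] refutes=False
  v=10: Γ:[p0=T, ((p0 → p0) ∨ p0)=T] Δ:[p1=F] refutes=True  ← countermodel

Result: [1, 0]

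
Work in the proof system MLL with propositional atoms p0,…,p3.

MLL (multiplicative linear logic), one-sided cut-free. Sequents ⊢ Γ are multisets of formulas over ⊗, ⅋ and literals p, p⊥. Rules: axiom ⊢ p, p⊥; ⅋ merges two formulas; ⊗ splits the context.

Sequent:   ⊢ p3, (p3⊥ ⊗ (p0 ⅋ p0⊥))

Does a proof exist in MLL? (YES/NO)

Derivation trace:
[⊗]  ⊢ p3, (p3⊥ ⊗ (p0 ⅋ p0⊥))
  [Ax]  ⊢ p3, p3⊥
  [⅋]  ⊢ (p0 ⅋ p0⊥)
    [Ax]  ⊢ p0, p0⊥

Result: YES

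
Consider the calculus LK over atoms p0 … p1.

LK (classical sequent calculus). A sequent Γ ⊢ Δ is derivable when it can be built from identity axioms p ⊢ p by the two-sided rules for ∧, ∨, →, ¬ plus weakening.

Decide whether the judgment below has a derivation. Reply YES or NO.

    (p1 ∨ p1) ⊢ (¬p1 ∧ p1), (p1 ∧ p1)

Proof tree:
[∨L] (p1 ∨ p1) ⊢ (¬p1 ∧ p1), (p1 ∧ p1)
  [∧R] p1 ⊢ (p1 ∧ p1), (¬p1 ∧ p1)
    [¬R]  ⊢ (p1 ∧ p1), ¬p1
      [∧R] p1 ⊢ (p1 ∧ p1)
        [Ax] p1 ⊢ p1
        [Ax] p1 ⊢ p1
    [Ax] p1 ⊢ p1
  [∧R] p1 ⊢ (p1 ∧ p1)
    [Ax] p1 ⊢ p1
    [Ax] p1 ⊢ p1

Result: YES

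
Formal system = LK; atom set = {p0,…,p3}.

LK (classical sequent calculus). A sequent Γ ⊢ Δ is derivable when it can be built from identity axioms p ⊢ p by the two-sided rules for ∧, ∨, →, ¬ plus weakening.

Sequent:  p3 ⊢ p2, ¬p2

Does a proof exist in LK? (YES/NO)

Derivation trace:
[WL] p3 ⊢ p2, ¬p2
  [¬R]  ⊢ p2, ¬p2
    [Ax] p2 ⊢ p2

Result: YES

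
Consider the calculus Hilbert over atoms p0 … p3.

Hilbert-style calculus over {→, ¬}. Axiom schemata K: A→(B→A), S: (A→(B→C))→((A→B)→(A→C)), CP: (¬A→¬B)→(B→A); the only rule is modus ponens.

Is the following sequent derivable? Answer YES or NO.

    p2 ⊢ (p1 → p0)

Enumerate valuations to refute Γ ⊢ Δ:
  v=0000: Γ:[p2=F] Δ:[(p1 → p0)=T] refutes=False
  v=0001: Γ:[p2=F] Δ:[(p1 → p0)=T] refutes=False
  v=0010: Γ:[p2=T] Δ:[(p1 → p0)=T] refutes=False
  v=0011: Γ:[p2=T] Δ:[(p1 → p0)=T] refutes=False
  v=0100: Γ:[p2=F] Δ:[(p1 → p0)=F] refutes=False
  v=0101: Γ:[p2=F] Δ:[(p1 → p0)=F] refutes=False
  v=0110: Γ:[p2=T] Δ:[(p1 → p0)=F] refutes=True  ← countermodel

Result: NO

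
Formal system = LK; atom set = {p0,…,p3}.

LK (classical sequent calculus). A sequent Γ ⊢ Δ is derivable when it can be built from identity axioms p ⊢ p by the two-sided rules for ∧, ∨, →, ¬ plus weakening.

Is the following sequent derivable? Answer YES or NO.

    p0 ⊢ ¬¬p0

Derivation (root first):
[¬R] p0 ⊢ ¬¬p0
  [¬L] p0, ¬p0 ⊢ 
    [Ax] p0 ⊢ p0

Result: YES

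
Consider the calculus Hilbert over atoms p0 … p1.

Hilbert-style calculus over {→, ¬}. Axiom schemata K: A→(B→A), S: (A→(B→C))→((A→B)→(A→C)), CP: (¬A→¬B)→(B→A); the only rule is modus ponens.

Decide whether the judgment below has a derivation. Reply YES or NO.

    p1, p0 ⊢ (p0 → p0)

Derivation (root first):
[MP] p1, p0 ⊢ (p0 → p0)
  [K]  ⊢ (p0 → (p0 → p0))
  [MP] p1, p0 ⊢ p0
    [MP] p0 ⊢ (p1 → p0)
      [K]  ⊢ (p0 → (p1 → p0))
      [Hyp] p0 ⊢ p0
    [Hyp] p1 ⊢ p1

Result: YES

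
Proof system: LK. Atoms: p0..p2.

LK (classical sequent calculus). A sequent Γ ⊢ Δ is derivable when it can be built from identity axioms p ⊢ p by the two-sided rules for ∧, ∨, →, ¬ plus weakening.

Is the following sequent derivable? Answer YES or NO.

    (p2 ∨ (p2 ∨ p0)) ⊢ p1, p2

Search for a countermodel by truth-table:
  v=000: Γ:[(p2 ∨ (p2 ∨ p0))=F] Δ:[p1=F, p2=F] refutes=False
  v=001: Γ:[(p2 ∨ (p2 ∨ p0))=T] Δ:[p1=F, p2=T] refutes=False
  v=010: Γ:[(p2 ∨ (p2 ∨ p0))=F] Δ:[p1=T, p2=F] refutes=False
  v=011: Γ:[(p2 ∨ (p2 ∨ p0))=T] Δ:[p1=T, p2=T] refutes=False
  v=100: Γ:[(p2 ∨ (p2 ∨ p0))=T] Δ:[p1=F, p2=F] refutes=True  ← countermodel

Result: NO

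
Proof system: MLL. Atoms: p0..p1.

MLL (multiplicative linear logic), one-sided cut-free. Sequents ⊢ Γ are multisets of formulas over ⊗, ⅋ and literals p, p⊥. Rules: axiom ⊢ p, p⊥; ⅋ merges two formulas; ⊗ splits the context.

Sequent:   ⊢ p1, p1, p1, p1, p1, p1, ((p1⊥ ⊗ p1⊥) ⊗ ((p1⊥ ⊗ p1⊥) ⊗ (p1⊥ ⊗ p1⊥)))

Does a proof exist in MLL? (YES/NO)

Proof tree:
[⊗]  ⊢ p1, p1, p1, p1, p1, p1, ((p1⊥ ⊗ p1⊥) ⊗ ((p1⊥ ⊗ p1⊥) ⊗ (p1⊥ ⊗ p1⊥)))
  [⊗]  ⊢ p1, p1, (p1⊥ ⊗ p1⊥)
    [Ax]  ⊢ p1, p1⊥
    [Ax]  ⊢ p1, p1⊥
  [⊗]  ⊢ p1, p1, p1, p1, ((p1⊥ ⊗ p1⊥) ⊗ (p1⊥ ⊗ p1⊥))
    [⊗]  ⊢ p1, p1, (p1⊥ ⊗ p1⊥)
      [Ax]  ⊢ p1, p1⊥
      [Ax]  ⊢ p1, p1⊥
    [⊗]  ⊢ p1, p1, (p1⊥ ⊗ p1⊥)
      [Ax]  ⊢ p1, p1⊥
      [Ax]  ⊢ p1, p1⊥

Result: YES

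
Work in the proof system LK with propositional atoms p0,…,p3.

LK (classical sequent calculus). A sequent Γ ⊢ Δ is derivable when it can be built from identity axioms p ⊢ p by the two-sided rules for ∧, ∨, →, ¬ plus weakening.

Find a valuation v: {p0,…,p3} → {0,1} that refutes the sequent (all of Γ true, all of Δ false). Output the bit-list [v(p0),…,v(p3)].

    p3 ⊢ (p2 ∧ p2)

Enumerate valuations to refute Γ ⊢ Δ:
  v=0000: Γ:[p3=F] Δ:[(p2 ∧ p2)=F] refutes=False
  v=0001: Γ:[p3=T] Δ:[(p2 ∧ p2)=F] refutes=True  ← countermodel

Result: [0, 0, 0, 1]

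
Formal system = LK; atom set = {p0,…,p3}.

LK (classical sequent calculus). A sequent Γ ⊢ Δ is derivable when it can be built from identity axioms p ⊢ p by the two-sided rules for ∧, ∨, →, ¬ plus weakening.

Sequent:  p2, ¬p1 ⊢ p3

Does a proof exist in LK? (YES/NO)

Search for a countermodel by truth-table:
  v=0000: Γ:[p2=F, ¬p1=T] Δ:[p3=F] refutes=False
  v=0001: Γ:[p2=F, ¬p1=T] Δ:[p3=T] refutes=False
  v=0010: Γ:[p2=T, ¬p1=T] Δ:[p3=F] refutes=True  ← countermodel

Result: NO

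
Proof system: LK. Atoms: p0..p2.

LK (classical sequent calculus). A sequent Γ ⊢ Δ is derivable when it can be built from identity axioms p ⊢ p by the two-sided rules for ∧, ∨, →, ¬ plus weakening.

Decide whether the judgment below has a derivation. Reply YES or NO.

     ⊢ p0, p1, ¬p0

Derivation trace:
[¬R]  ⊢ p0, p1, ¬p0
  [WR] p0 ⊢ p0, p1
    [Ax] p0 ⊢ p0

Result: YES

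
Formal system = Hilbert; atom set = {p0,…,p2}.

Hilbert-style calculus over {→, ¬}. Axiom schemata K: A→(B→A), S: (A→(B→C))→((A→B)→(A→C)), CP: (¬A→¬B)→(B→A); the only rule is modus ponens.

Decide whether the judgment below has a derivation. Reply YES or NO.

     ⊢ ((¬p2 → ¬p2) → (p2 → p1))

Enumerate valuations to refute Γ ⊢ Δ:
  v=000: Γ:[] Δ:[((¬p2 → ¬p2) → (p2 → p1))=T] refutes=False
  v=001: Γ:[] Δ:[((¬p2 → ¬p2) → (p2 → p1))=F] refutes=True  ← countermodel

Result: NO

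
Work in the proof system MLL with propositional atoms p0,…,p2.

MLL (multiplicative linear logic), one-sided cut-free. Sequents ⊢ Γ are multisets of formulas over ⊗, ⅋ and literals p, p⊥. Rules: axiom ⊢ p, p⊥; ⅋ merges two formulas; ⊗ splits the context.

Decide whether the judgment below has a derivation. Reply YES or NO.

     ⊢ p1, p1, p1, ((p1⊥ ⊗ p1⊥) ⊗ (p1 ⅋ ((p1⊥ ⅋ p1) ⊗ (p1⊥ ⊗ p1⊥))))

Derivation (root first):
[⊗]  ⊢ p1, p1, p1, ((p1⊥ ⊗ p1⊥) ⊗ (p1 ⅋ ((p1⊥ ⅋ p1) ⊗ (p1⊥ ⊗ p1⊥))))
  [⊗]  ⊢ p1, p1, (p1⊥ ⊗ p1⊥)
    [Ax]  ⊢ p1, p1⊥
    [Ax]  ⊢ p1, p1⊥
  [⅋]  ⊢ p1, (p1 ⅋ ((p1⊥ ⅋ p1) ⊗ (p1⊥ ⊗ p1⊥)))
    [⊗]  ⊢ p1, p1, ((p1⊥ ⅋ p1) ⊗ (p1⊥ ⊗ p1⊥))
      [⅋]  ⊢ (p1⊥ ⅋ p1)
        [Ax]  ⊢ p1, p1⊥
      [⊗]  ⊢ p1, p1, (p1⊥ ⊗ p1⊥)
        [Ax]  ⊢ p1, p1⊥
        [Ax]  ⊢ p1, p1⊥

Result: YES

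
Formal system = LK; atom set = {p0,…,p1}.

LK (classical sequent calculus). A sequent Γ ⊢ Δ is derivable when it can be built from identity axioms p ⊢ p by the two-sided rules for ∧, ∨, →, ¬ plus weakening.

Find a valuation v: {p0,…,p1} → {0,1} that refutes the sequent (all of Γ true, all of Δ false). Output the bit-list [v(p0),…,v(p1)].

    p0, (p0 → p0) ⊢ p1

Enumerate valuations to refute Γ ⊢ Δ:
  v=00: Γ:[p0=F, (p0 → p0)=T] Δ:[p1=F] refutes=False
  v=01: Γ:[p0=F, (p0 → p0)=T] Δ:[p1=T] refutes=False
  v=10: Γ:[p0=T, (p0 → p0)=T] Δ:[p1=F] refutes=True  ← countermodel

Result: [1, 0]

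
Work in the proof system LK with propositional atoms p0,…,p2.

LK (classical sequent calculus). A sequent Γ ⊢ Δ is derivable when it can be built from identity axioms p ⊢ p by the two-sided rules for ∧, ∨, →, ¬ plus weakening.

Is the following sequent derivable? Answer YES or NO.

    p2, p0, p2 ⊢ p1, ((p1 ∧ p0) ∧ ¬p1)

Enumerate valuations to refute Γ ⊢ Δ:
  v=000: Γ:[p2=F, p0=F, p2=F] Δ:[p1=F, ((p1 ∧ p0) ∧ ¬p1)=F] refutes=False
  v=001: Γ:[p2=T, p0=F, p2=T] Δ:[p1=F, ((p1 ∧ p0) ∧ ¬p1)=F] refutes=False
  v=010: Γ:[p2=F, p0=F, p2=F] Δ:[p1=T, ((p1 ∧ p0) ∧ ¬p1)=F] refutes=False
  v=011: Γ:[p2=T, p0=F, p2=T] Δ:[p1=T, ((p1 ∧ p0) ∧ ¬p1)=F] refutes=False
  v=100: Γ:[p2=F, p0=T, p2=F] Δ:[p1=F, ((p1 ∧ p0) ∧ ¬p1)=F] refutes=False
  v=101: Γ:[p2=T, p0=T, p2=T] Δ:[p1=F, ((p1 ∧ p0) ∧ ¬p1)=F] refutes=True  ← countermodel

Result: NO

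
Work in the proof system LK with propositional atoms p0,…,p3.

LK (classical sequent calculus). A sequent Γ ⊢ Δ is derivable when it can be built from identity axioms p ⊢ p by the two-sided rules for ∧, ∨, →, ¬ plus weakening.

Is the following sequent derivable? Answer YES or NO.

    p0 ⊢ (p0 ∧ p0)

Derivation trace:
[∧R] p0 ⊢ (p0 ∧ p0)
  [WL] p0, p0 ⊢ p0
    [Ax] p0 ⊢ p0
  [Ax] p0 ⊢ p0

Result: YES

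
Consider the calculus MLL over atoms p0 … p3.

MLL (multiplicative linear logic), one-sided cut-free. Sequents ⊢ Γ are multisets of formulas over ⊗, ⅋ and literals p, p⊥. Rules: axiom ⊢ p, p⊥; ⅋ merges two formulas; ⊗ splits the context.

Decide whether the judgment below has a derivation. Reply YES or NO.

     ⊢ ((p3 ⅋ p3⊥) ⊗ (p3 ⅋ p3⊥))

Derivation (root first):
[⊗]  ⊢ ((p3 ⅋ p3⊥) ⊗ (p3 ⅋ p3⊥))
  [⅋]  ⊢ (p3 ⅋ p3⊥)
    [Ax]  ⊢ p3, p3⊥
  [⅋]  ⊢ (p3 ⅋ p3⊥)
    [Ax]  ⊢ p3, p3⊥

Result: YES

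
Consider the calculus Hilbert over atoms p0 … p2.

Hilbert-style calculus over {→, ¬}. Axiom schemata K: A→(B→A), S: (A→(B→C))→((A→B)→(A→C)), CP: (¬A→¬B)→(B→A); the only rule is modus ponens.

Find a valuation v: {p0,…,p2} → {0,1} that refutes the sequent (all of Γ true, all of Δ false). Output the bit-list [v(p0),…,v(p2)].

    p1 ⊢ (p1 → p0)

Enumerate valuations to refute Γ ⊢ Δ:
  v=000: Γ:[p1=F] Δ:[(p1 → p0)=T] refutes=False
  v=001: Γ:[p1=F] Δ:[(p1 → p0)=T] refutes=False
  v=010: Γ:[p1=T] Δ:[(p1 → p0)=F] refutes=True  ← countermodel

Result: [0, 1, 0]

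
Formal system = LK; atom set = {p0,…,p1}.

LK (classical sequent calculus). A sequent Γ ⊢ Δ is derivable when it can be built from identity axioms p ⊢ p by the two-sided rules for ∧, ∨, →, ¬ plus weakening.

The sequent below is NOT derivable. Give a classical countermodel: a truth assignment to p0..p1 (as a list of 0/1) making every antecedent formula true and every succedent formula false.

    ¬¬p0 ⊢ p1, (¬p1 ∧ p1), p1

Search for a countermodel by truth-table:
  v=00: Γ:[¬¬p0=F] Δ:[p1=F, (¬p1 ∧ p1)=F, p1=F] refutes=False
  v=01: Γ:[¬¬p0=F] Δ:[p1=T, (¬p1 ∧ p1)=F, p1=T] refutes=False
  v=10: Γ:[¬¬p0=T] Δ:[p1=F, (¬p1 ∧ p1)=F, p1=F] refutes=True  ← countermodel

Result: [1, 0]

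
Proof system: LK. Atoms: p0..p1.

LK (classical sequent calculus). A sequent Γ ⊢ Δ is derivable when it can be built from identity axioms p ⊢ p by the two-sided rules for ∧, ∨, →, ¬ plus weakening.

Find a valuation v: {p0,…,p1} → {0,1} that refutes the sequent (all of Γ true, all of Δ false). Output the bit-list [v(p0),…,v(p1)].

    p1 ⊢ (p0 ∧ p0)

Truth-table refutation:
  v=00: Γ:[p1=F] Δ:[(p0 ∧ p0)=F] refutes=False
  v=01: Γ:[p1=T] Δ:[(p0 ∧ p0)=F] refutes=True  ← countermodel

Result: [0, 1]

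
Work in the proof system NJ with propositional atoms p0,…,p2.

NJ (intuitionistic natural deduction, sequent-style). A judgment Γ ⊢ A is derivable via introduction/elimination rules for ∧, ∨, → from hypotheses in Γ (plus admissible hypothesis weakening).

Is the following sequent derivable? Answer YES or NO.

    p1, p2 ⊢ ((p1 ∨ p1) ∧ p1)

Proof tree:
[∧I] p1, p2 ⊢ ((p1 ∨ p1) ∧ p1)
  [Wk] p1, p2 ⊢ (p1 ∨ p1)
    [∨I₂] p1 ⊢ (p1 ∨ p1)
      [Ax] p1 ⊢ p1
  [Ax] p1 ⊢ p1

Result: YES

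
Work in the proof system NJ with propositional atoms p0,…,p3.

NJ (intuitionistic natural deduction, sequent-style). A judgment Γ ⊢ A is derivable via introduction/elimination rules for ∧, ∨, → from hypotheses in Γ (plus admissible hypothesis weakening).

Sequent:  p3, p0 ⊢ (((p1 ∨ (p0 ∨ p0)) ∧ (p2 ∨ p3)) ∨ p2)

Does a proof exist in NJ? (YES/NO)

Derivation (root first):
[∨I₁] p3, p0 ⊢ (((p1 ∨ (p0 ∨ p0)) ∧ (p2 ∨ p3)) ∨ p2)
  [∧I] p3, p0 ⊢ ((p1 ∨ (p0 ∨ p0)) ∧ (p2 ∨ p3))
    [∨I₂] p0 ⊢ (p1 ∨ (p0 ∨ p0))
      [∨I₂] p0 ⊢ (p0 ∨ p0)
        [Ax] p0 ⊢ p0
    [∨I₂] p3 ⊢ (p2 ∨ p3)
      [Ax] p3 ⊢ p3

Result: YES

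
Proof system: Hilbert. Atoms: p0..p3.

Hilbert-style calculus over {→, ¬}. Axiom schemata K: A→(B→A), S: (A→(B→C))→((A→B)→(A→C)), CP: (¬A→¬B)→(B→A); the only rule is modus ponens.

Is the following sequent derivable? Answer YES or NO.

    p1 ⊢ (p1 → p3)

Enumerate valuations to refute Γ ⊢ Δ:
  v=0000: Γ:[p1=F] Δ:[(p1 → p3)=T] refutes=False
  v=0001: Γ:[p1=F] Δ:[(p1 → p3)=T] refutes=False
  v=0010: Γ:[p1=F] Δ:[(p1 → p3)=T] refutes=False
  v=0011: Γ:[p1=F] Δ:[(p1 → p3)=T] refutes=False
  v=0100: Γ:[p1=T] Δ:[(p1 → p3)=F] refutes=True  ← countermodel

Result: NO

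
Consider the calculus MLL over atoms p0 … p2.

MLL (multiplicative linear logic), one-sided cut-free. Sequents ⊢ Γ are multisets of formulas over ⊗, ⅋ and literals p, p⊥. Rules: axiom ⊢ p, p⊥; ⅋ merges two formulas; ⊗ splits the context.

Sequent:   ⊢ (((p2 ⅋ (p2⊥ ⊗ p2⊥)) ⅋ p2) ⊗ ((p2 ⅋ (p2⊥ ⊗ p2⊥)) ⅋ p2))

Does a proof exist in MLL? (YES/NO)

Derivation trace:
[⊗]  ⊢ (((p2 ⅋ (p2⊥ ⊗ p2⊥)) ⅋ p2) ⊗ ((p2 ⅋ (p2⊥ ⊗ p2⊥)) ⅋ p2))
  [⅋]  ⊢ ((p2 ⅋ (p2⊥ ⊗ p2⊥)) ⅋ p2)
    [⅋]  ⊢ p2, (p2 ⅋ (p2⊥ ⊗ p2⊥))
      [⊗]  ⊢ p2, p2, (p2⊥ ⊗ p2⊥)
        [Ax]  ⊢ p2, p2⊥
        [Ax]  ⊢ p2, p2⊥
  [⅋]  ⊢ ((p2 ⅋ (p2⊥ ⊗ p2⊥)) ⅋ p2)
    [⅋]  ⊢ p2, (p2 ⅋ (p2⊥ ⊗ p2⊥))
      [⊗]  ⊢ p2, p2, (p2⊥ ⊗ p2⊥)
        [Ax]  ⊢ p2, p2⊥
        [Ax]  ⊢ p2, p2⊥

Result: YES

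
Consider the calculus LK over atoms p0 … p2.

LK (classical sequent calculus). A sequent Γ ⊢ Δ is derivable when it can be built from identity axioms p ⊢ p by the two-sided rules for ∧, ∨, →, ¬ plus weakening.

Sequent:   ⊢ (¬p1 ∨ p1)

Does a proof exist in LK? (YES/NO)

Derivation (root first):
[∨R]  ⊢ (¬p1 ∨ p1)
  [¬R]  ⊢ p1, ¬p1
    [Ax] p1 ⊢ p1

Result: YES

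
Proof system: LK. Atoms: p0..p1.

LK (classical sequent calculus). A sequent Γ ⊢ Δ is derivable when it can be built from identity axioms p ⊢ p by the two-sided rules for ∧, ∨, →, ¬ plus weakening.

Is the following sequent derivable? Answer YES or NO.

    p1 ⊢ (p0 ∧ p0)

Enumerate valuations to refute Γ ⊢ Δ:
  v=00: Γ:[p1=F] Δ:[(p0 ∧ p0)=F] refutes=False
  v=01: Γ:[p1=T] Δ:[(p0 ∧ p0)=F] refutes=True  ← countermodel

Result: NO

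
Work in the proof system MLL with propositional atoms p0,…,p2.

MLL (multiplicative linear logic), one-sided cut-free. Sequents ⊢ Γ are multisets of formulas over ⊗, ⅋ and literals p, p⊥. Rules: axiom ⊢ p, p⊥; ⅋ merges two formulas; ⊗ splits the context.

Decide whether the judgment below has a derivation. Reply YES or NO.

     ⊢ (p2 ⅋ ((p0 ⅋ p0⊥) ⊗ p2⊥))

Proof tree:
[⅋]  ⊢ (p2 ⅋ ((p0 ⅋ p0⊥) ⊗ p2⊥))
  [⊗]  ⊢ p2, ((p0 ⅋ p0⊥) ⊗ p2⊥)
    [⅋]  ⊢ (p0 ⅋ p0⊥)
      [Ax]  ⊢ p0, p0⊥
    [Ax]  ⊢ p2, p2⊥

Result: YES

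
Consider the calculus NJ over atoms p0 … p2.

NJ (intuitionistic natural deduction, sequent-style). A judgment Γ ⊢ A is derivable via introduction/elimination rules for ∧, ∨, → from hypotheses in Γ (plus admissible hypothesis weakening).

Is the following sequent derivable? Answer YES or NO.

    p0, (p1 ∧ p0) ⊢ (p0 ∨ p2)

Derivation trace:
[∨I₁] p0, (p1 ∧ p0) ⊢ (p0 ∨ p2)
  [Wk] p0, (p1 ∧ p0) ⊢ p0
    [Ax] p0 ⊢ p0

Result: YES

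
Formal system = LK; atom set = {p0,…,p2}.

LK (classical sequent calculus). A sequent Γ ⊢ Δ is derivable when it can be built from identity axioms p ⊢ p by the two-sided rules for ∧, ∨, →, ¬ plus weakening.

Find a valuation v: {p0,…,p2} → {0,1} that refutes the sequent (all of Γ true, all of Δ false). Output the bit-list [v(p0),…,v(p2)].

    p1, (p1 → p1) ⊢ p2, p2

Search for a countermodel by truth-table:
  v=000: Γ:[p1=F, (p1 → p1)=T] Δ:[p2=F, p2=F] refutes=False
  v=001: Γ:[p1=F, (p1 → p1)=T] Δ:[p2=T, p2=T] refutes=False
  v=010: Γ:[p1=T, (p1 → p1)=T] Δ:[p2=F, p2=F] refutes=True  ← countermodel

Result: [0, 1, 0]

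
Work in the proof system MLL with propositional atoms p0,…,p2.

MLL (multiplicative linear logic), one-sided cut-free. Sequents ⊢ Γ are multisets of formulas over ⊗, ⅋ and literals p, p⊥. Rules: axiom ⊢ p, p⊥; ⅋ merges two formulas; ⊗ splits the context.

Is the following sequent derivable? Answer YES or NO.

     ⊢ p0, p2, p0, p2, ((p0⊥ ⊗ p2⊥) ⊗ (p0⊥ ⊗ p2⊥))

Derivation (root first):
[⊗]  ⊢ p0, p2, p0, p2, ((p0⊥ ⊗ p2⊥) ⊗ (p0⊥ ⊗ p2⊥))
  [⊗]  ⊢ p0, p2, (p0⊥ ⊗ p2⊥)
    [Ax]  ⊢ p0, p0⊥
    [Ax]  ⊢ p2, p2⊥
  [⊗]  ⊢ p0, p2, (p0⊥ ⊗ p2⊥)
    [Ax]  ⊢ p0, p0⊥
    [Ax]  ⊢ p2, p2⊥

Result: YES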